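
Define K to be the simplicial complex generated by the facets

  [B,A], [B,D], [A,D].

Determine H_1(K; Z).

H_1 = Z.

Take the total order A < B < D on the vertex set. Then K (dimension 1) consists of the simplices:

  0-simplices (3): A, B, D
  1-simplices (3): AB, AD, BD

so the chain groups are C_0 ≅ Z^3, C_1 ≅ Z^3.

∂_1: C_1 → C_0 is given by ∂[p,q] = [q] − [p]. For instance
  ∂AD = D − A.
The resulting 3×3 matrix has rank 2, and its Smith normal form has invariant factors (1,1).

From H_k ≅ ker(∂_k) / im(∂_{k+1}) we obtain:

  H_1: rank ker ∂_1 − rank ∂_2 = (3 − 2) − 0 = 1, and there is no ∂_2, so H_1 = Z.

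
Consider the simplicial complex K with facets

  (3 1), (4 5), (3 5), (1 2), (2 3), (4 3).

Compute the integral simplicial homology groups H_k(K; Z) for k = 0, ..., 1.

Take the total order 1 < 2 < 3 < 4 < 5 on the vertex set. Then K (dimension 1) consists of the simplices:

  0-simplices (5): [1], [2], [3], [4], [5]
  1-simplices (6): [1,2], [1,3], [2,3], [3,4], [3,5], [4,5]

giving chain groups C_0 ≅ Z^5, C_1 ≅ Z^6.

The boundary map ∂_1: C_1 → C_0 sends each edge [p,q] (with p < q) to q − p. For instance
  ∂[2,3] = [3] − [2].
As a 5×6 matrix over Z this has rank 4, with invariant factors (1,1,1,1).

Reading off H_k = ker ∂_k / im ∂_{k+1}:

  H_0: rank C_0 − rank ∂_1 = 5 − 4 = 1, and the invariant factors of ∂_1 are all 1, so H_0 ≅ Z.
  H_1: rank ker ∂_1 − rank ∂_2 = (6 − 4) − 0 = 2, and there is no ∂_2, so H_1 ≅ Z^2.

As a check, the Euler characteristic is 5 − 6 = -1, which agrees with 1 − 2 = -1.

H_0 = Z,  H_1 = Z^2.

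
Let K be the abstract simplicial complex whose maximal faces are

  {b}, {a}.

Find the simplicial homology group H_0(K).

H_0 = Z^2.

Order the vertices as a < b. Listing each simplex with vertices in this order, K has dimension 0 with simplices:

  0-simplices (2): a, b

Hence C_0 ≅ Z^2.

Now H_k = ker ∂_k / im ∂_{k+1}, so:

  H_0: rank C_0 − rank ∂_1 = 2 − 0 = 2, and there is no ∂_1, so H_0 = Z^2.

(K is a triangulation of a set of 2 points.)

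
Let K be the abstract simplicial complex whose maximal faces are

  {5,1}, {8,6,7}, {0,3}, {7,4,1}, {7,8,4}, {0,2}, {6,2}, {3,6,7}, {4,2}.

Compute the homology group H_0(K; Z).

H_0 = Z.

Order the vertices as 0 < 1 < 2 < 3 < 4 < 5 < 6 < 7 < 8. Listing each simplex with vertices in this order, K has dimension 2 with simplices:

  0-simplices (9): [0], [1], [2], [3], [4], [5], [6], [7], [8]
  1-simplices (14): [0,2], [0,3], [1,4], [1,5], [1,7], [2,4], [2,6], [3,6], [3,7], [4,7], [4,8], [6,7], [6,8], [7,8]
  2-simplices (4): [1,4,7], [3,6,7], [4,7,8], [6,7,8]

Hence C_0 ≅ Z^9, C_1 ≅ Z^14, C_2 ≅ Z^4.

The boundary map ∂_1: C_1 → C_0 maps an edge to its endpoints' difference, ∂[p,q] = q − p.
The resulting 9×14 matrix has rank 8, and its Smith normal form has invariant factors (1,1,1,1,1,1,1,1).

∂_2: C_2 → C_1 maps a triangle to the signed sum of its edges. For instance
  ∂[6,7,8] = [7,8] − [6,8] + [6,7],
  ∂[4,7,8] = [7,8] − [4,8] + [4,7].
The 14×4 boundary matrix has rank 4 and Smith normal form diag(1,1,1,1).

From H_k ≅ ker(∂_k) / im(∂_{k+1}) we obtain:

  H_0: rank C_0 − rank ∂_1 = 9 − 8 = 1, and the invariant factors of ∂_1 are all 1, so H_0 ≅ Z.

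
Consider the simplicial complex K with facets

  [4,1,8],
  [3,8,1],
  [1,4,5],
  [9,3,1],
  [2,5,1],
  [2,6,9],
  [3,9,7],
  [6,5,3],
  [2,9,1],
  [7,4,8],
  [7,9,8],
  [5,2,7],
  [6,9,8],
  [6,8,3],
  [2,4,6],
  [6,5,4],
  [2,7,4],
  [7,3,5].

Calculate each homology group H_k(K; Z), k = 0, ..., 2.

H_0 = Z,  H_1 = Z ⊕ Z/2,  H_2 = 0.

Take the total order 1 < 2 < 3 < 4 < 5 < 6 < 7 < 8 < 9 on the vertex set. Then K (dimension 2) consists of the simplices:

  0-simplices (9): [1], [2], [3], [4], [5], [6], [7], [8], [9]
  1-simplices (27): (27 of them)
  2-simplices (18): [1,2,5], [1,2,9], [1,3,8], [1,3,9], [1,4,5], [1,4,8], [2,4,6], [2,4,7], [2,5,7], [2,6,9], [3,5,6], [3,5,7], [3,6,8], [3,7,9], [4,5,6], [4,7,8], [6,8,9], [7,8,9]

so the chain groups are C_0 ≅ Z^9, C_1 ≅ Z^27, C_2 ≅ Z^18.

Boundary ∂_1: C_1 → C_0 maps an edge to its endpoints' difference, ∂[p,q] = q − p.
This gives a 9×27 integer matrix of rank 8; reducing to Smith normal form yields diagonal entries (1,1,1,1,1,1,1,1).

Boundary ∂_2: C_2 → C_1 sends each 2-simplex [p,q,r] to [q,r] − [p,r] + [p,q]. For instance
  ∂[1,2,9] = [2,9] − [1,9] + [1,2],
  ∂[6,8,9] = [8,9] − [6,9] + [6,8].
As a 27×18 matrix over Z this has rank 18, with invariant factors (1,1,1,1,1,1,1,1,1,1,1,1,1,1,1,1,1,2).

Now H_k = ker ∂_k / im ∂_{k+1}, so:

  H_0: rank C_0 − rank ∂_1 = 9 − 8 = 1, and the invariant factors of ∂_1 are all 1, so H_0 ≅ Z.
  H_1: rank ker ∂_1 − rank ∂_2 = (27 − 8) − 18 = 1, and ∂_2 has invariant factor 2 > 1, so H_1 ≅ Z ⊕ Z/2.
  H_2: rank ker ∂_2 − rank ∂_3 = (18 − 18) − 0 = 0, and there is no ∂_3, so H_2 ≅ 0.

(K is a triangulation of the Klein bottle.)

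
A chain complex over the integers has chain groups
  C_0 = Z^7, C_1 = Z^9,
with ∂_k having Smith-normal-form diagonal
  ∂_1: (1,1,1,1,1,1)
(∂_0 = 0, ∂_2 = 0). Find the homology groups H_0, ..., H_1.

H_0: b_0 = 7 − 0 − 6 = 1; torsion from ∂_1 factors > 1: none. So H_0 ≅ Z.
H_1: b_1 = 9 − 6 − 0 = 3; torsion from ∂_2 factors > 1: none. So H_1 ≅ Z^3.

H_0 ≅ Z,  H_1 ≅ Z^3.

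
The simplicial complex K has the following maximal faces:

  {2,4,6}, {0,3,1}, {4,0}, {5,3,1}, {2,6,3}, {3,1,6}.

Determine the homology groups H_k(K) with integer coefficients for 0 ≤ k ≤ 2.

K has 7 vertices, 12 edges, 5 triangles.
rank ∂_0 = 0, rank ∂_1 = 6 ⇒ b_0 = 7 − 0 − 6 = 1; all invariant factors of ∂_1 are 1 so no torsion. So H_0 ≅ Z.
rank ∂_1 = 6, rank ∂_2 = 5 ⇒ b_1 = 12 − 6 − 5 = 1; all invariant factors of ∂_2 are 1 so no torsion. So H_1 ≅ Z.
rank ∂_2 = 5, rank ∂_3 = 0 ⇒ b_2 = 5 − 5 − 0 = 0. So H_2 ≅ 0.

H_0 = Z,  H_1 = Z,  H_2 = 0.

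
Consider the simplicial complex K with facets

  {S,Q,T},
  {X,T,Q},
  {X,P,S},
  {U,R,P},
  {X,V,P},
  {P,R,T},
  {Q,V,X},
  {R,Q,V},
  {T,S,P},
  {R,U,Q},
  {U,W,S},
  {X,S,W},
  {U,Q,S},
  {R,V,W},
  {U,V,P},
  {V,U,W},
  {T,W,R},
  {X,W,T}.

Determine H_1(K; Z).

H_1 ≅ Z ⊕ Z/2.

K has 9 vertices, 27 edges, 18 triangles.
rank ∂_1 = 8, rank ∂_2 = 18 ⇒ b_1 = 27 − 8 − 18 = 1; ∂_2 has invariant factor(s) [2] giving torsion. So H_1 ≅ Z ⊕ Z/2.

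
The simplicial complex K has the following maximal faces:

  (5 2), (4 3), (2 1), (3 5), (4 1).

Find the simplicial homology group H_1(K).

Fix the vertex order 1 < 2 < 3 < 4 < 5 and write every simplex with vertices in increasing order. Then dim K = 1 and the simplices of K are:

  0-simplices (5): [1], [2], [3], [4], [5]
  1-simplices (5): [1,2], [1,4], [2,5], [3,4], [3,5]

giving chain groups C_0 ≅ Z^5, C_1 ≅ Z^5.

∂_1: C_1 → C_0 sends each edge [p,q] (with p < q) to q − p. For instance
  ∂[3,5] = [5] − [3].
As a 5×5 matrix over Z this has rank 4, with invariant factors (1,1,1,1).

Reading off H_k = ker ∂_k / im ∂_{k+1}:

  H_1: rank ker ∂_1 − rank ∂_2 = (5 − 4) − 0 = 1, and there is no ∂_2, so H_1 = Z.

(K is a triangulation of the circle S^1.)

H_1 = Z.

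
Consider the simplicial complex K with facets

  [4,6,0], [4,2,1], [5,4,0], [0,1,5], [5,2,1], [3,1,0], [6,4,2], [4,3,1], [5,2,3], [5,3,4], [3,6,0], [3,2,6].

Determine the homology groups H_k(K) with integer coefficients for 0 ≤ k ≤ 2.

Fix the vertex order 0 < 1 < 2 < 3 < 4 < 5 < 6 and write every simplex with vertices in increasing order. Then dim K = 2 and the simplices of K are:

  0-simplices (7): [0], [1], [2], [3], [4], [5], [6]
  1-simplices (18): [0,1], [0,3], [0,4], [0,5], [0,6], [1,2], [1,3], [1,4], [1,5], [2,3], [2,4], [2,5], [2,6], [3,4], [3,5], [3,6], [4,5], [4,6]
  2-simplices (12): [0,1,3], [0,1,5], [0,3,6], [0,4,5], [0,4,6], [1,2,4], [1,2,5], [1,3,4], [2,3,5], [2,3,6], [2,4,6], [3,4,5]

giving chain groups C_0 ≅ Z^7, C_1 ≅ Z^18, C_2 ≅ Z^12.

The boundary map ∂_1: C_1 → C_0 maps an edge to its endpoints' difference, ∂[p,q] = q − p.
This gives a 7×18 integer matrix of rank 6; reducing to Smith normal form yields diagonal entries (1,1,1,1,1,1).

Boundary ∂_2: C_2 → C_1 acts by ∂[p,q,r] = [q,r] − [p,r] + [p,q]. For instance
  ∂[1,3,4] = [3,4] − [1,4] + [1,3],
  ∂[0,1,3] = [1,3] − [0,3] + [0,1].
The resulting 18×12 matrix has rank 12, and its Smith normal form has invariant factors (1,1,1,1,1,1,1,1,1,1,1,2).

From H_k ≅ ker(∂_k) / im(∂_{k+1}) we obtain:

  H_0: rank C_0 − rank ∂_1 = 7 − 6 = 1, and the invariant factors of ∂_1 are all 1, so H_0 = Z.
  H_1: rank ker ∂_1 − rank ∂_2 = (18 − 6) − 12 = 0, and ∂_2 has invariant factor 2 > 1, so H_1 = Z/2.
  H_2: rank ker ∂_2 − rank ∂_3 = (12 − 12) − 0 = 0, and there is no ∂_3, so H_2 = 0.

H_0 = Z,  H_1 = Z/2,  H_2 = 0.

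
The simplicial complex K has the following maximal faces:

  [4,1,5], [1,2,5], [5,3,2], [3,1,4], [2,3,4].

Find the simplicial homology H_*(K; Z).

H_0 = Z,  H_1 = Z,  H_2 = 0.

Take the total order 1 < 2 < 3 < 4 < 5 on the vertex set. Then K (dimension 2) consists of the simplices:

  0-simplices (5): [1], [2], [3], [4], [5]
  1-simplices (10): [1,2], [1,3], [1,4], [1,5], [2,3], [2,4], [2,5], [3,4], [3,5], [4,5]
  2-simplices (5): [1,2,5], [1,3,4], [1,4,5], [2,3,4], [2,3,5]

so the chain groups are C_0 ≅ Z^5, C_1 ≅ Z^10, C_2 ≅ Z^5.

∂_1: C_1 → C_0 maps an edge to its endpoints' difference, ∂[p,q] = q − p. For instance
  ∂[1,4] = [4] − [1].
The 5×10 boundary matrix has rank 4 and Smith normal form diag(1,1,1,1).

Boundary ∂_2: C_2 → C_1 acts by ∂[p,q,r] = [q,r] − [p,r] + [p,q]. For instance
  ∂[1,2,5] = [2,5] − [1,5] + [1,2],
  ∂[2,3,4] = [3,4] − [2,4] + [2,3].
The resulting 10×5 matrix has rank 5, and its Smith normal form has invariant factors (1,1,1,1,1).

Now H_k = ker ∂_k / im ∂_{k+1}, so:

  H_0: rank C_0 − rank ∂_1 = 5 − 4 = 1, and the invariant factors of ∂_1 are all 1, so H_0 ≅ Z.
  H_1: rank ker ∂_1 − rank ∂_2 = (10 − 4) − 5 = 1, and the invariant factors of ∂_2 are all 1, so H_1 ≅ Z.
  H_2: rank ker ∂_2 − rank ∂_3 = (5 − 5) − 0 = 0, and there is no ∂_3, so H_2 ≅ 0.

(K is a triangulation of the Möbius band.)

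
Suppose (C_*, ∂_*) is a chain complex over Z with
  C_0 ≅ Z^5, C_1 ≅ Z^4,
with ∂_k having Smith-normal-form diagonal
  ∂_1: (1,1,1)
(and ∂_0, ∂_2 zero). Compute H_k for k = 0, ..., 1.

H_0 = Z^2,  H_1 = Z.

H_0: b_0 = 5 − 0 − 3 = 2; torsion from ∂_1 factors > 1: none. So H_0 = Z^2.
H_1: b_1 = 4 − 3 − 0 = 1; torsion from ∂_2 factors > 1: none. So H_1 = Z.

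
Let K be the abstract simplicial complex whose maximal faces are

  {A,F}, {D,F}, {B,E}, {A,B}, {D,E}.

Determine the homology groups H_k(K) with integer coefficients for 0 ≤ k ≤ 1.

H_0 = Z,  H_1 = Z.

Take the total order A < B < D < E < F on the vertex set. Then K (dimension 1) consists of the simplices:

  0-simplices (5): A, B, D, E, F
  1-simplices (5): AB, AF, BE, DE, DF

Hence C_0 ≅ Z^5, C_1 ≅ Z^5.

The boundary map ∂_1: C_1 → C_0 maps an edge to its endpoints' difference, ∂[p,q] = q − p. For instance
  ∂AF = F − A.
The 5×5 boundary matrix has rank 4 and Smith normal form diag(1,1,1,1).

Now H_k = ker ∂_k / im ∂_{k+1}, so:

  H_0: rank C_0 − rank ∂_1 = 5 − 4 = 1, and the invariant factors of ∂_1 are all 1, so H_0 = Z.
  H_1: rank ker ∂_1 − rank ∂_2 = (5 − 4) − 0 = 1, and there is no ∂_2, so H_1 = Z.

As a check, the Euler characteristic is 5 − 5 = 0, which agrees with 1 − 1 = 0.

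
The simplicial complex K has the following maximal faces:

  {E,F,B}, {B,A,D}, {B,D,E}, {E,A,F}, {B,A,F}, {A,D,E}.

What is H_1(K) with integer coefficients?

K has 5 vertices, 9 edges, 6 triangles.
rank ∂_1 = 4, rank ∂_2 = 5 ⇒ b_1 = 9 − 4 − 5 = 0; all invariant factors of ∂_2 are 1 so no torsion. So H_1 ≅ 0.

H_1 ≅ 0.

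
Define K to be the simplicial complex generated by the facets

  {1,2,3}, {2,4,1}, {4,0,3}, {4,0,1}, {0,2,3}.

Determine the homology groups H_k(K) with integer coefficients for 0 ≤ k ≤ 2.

Order the vertices as 0 < 1 < 2 < 3 < 4. Listing each simplex with vertices in this order, K has dimension 2 with simplices:

  0-simplices (5): [0], [1], [2], [3], [4]
  1-simplices (10): [0,1], [0,2], [0,3], [0,4], [1,2], [1,3], [1,4], [2,3], [2,4], [3,4]
  2-simplices (5): [0,1,4], [0,2,3], [0,3,4], [1,2,3], [1,2,4]

giving chain groups C_0 ≅ Z^5, C_1 ≅ Z^10, C_2 ≅ Z^5.

The boundary map ∂_1: C_1 → C_0 is given by ∂[p,q] = [q] − [p]. For instance
  ∂[0,1] = [1] − [0].
As a 5×10 matrix over Z this has rank 4, with invariant factors (1,1,1,1).

The boundary map ∂_2: C_2 → C_1 acts by ∂[p,q,r] = [q,r] − [p,r] + [p,q]. For instance
  ∂[0,3,4] = [3,4] − [0,4] + [0,3],
  ∂[1,2,3] = [2,3] − [1,3] + [1,2].
The resulting 10×5 matrix has rank 5, and its Smith normal form has invariant factors (1,1,1,1,1).

Now H_k = ker ∂_k / im ∂_{k+1}, so:

  H_0: rank C_0 − rank ∂_1 = 5 − 4 = 1, and the invariant factors of ∂_1 are all 1, so H_0 = Z.
  H_1: rank ker ∂_1 − rank ∂_2 = (10 − 4) − 5 = 1, and the invariant factors of ∂_2 are all 1, so H_1 = Z.
  H_2: rank ker ∂_2 − rank ∂_3 = (5 − 5) − 0 = 0, and there is no ∂_3, so H_2 = 0.

(K is a triangulation of the Möbius band.)

H_0 = Z,  H_1 = Z,  H_2 = 0.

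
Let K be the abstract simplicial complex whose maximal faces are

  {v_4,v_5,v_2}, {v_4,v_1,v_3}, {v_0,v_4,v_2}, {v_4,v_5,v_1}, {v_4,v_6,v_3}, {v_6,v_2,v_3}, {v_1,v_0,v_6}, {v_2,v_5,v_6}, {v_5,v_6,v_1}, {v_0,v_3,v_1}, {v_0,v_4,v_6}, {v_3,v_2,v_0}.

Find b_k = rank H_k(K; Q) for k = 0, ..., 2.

b_0 = 1, b_1 = 0, b_2 = 0.

Take the total order v_0 < v_1 < v_2 < v_3 < v_4 < v_5 < v_6 on the vertex set. Then K (dimension 2) consists of the simplices:

  0-simplices (7): [v_0], [v_1], [v_2], [v_3], [v_4], [v_5], [v_6]
  1-simplices (18): (18 of them)
  2-simplices (12): (12 of them)

giving chain groups C_0 ≅ Z^7, C_1 ≅ Z^18, C_2 ≅ Z^12.

Boundary ∂_1: C_1 → C_0 sends each edge [p,q] (with p < q) to q − p.
This gives a 7×18 integer matrix of rank 6; reducing to Smith normal form yields diagonal entries (1,1,1,1,1,1).

∂_2: C_2 → C_1 maps a triangle to the signed sum of its edges. For instance
  ∂[v_0,v_2,v_3] = [v_2,v_3] − [v_0,v_3] + [v_0,v_2],
  ∂[v_1,v_4,v_5] = [v_4,v_5] − [v_1,v_5] + [v_1,v_4].
As a 18×12 matrix over Z this has rank 12, with invariant factors (1,1,1,1,1,1,1,1,1,1,1,2).

From H_k ≅ ker(∂_k) / im(∂_{k+1}) we obtain:

  H_0: rank C_0 − rank ∂_1 = 7 − 6 = 1, and the invariant factors of ∂_1 are all 1, so H_0 ≅ Z.
  H_1: rank ker ∂_1 − rank ∂_2 = (18 − 6) − 12 = 0, and ∂_2 has invariant factor 2 > 1, so H_1 ≅ Z/2.
  H_2: rank ker ∂_2 − rank ∂_3 = (12 − 12) − 0 = 0, and there is no ∂_3, so H_2 ≅ 0.

(K is a triangulation of the real projective plane RP^2.)

Hence the Betti numbers are b_0 = 1, b_1 = 0, b_2 = 0.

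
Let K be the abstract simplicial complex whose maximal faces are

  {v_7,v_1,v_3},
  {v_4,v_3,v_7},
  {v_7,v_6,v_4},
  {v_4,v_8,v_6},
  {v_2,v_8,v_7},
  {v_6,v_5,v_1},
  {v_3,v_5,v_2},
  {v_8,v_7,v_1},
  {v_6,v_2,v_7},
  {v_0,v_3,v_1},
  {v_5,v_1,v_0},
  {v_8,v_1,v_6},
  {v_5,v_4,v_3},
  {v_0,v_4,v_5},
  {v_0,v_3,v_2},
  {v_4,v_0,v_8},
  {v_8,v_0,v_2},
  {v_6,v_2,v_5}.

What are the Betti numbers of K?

b_0 = 1, b_1 = 1, b_2 = 0.

We work with the vertex ordering v_0 < v_1 < v_2 < v_3 < v_4 < v_5 < v_6 < v_7 < v_8. The simplices of K, each written with vertices in increasing order, are:

  0-simplices (9): [v_0], [v_1], [v_2], [v_3], [v_4], [v_5], [v_6], [v_7], [v_8]
  1-simplices (27): (27 of them)
  2-simplices (18): (18 of them)

giving chain groups C_0 ≅ Z^9, C_1 ≅ Z^27, C_2 ≅ Z^18.

∂_1: C_1 → C_0 is given by ∂[p,q] = [q] − [p].
As a 9×27 matrix over Z this has rank 8, with invariant factors (1,1,1,1,1,1,1,1).

∂_2: C_2 → C_1 maps a triangle to the signed sum of its edges. For instance
  ∂[v_0,v_2,v_8] = [v_2,v_8] − [v_0,v_8] + [v_0,v_2],
  ∂[v_0,v_4,v_5] = [v_4,v_5] − [v_0,v_5] + [v_0,v_4].
The 27×18 boundary matrix has rank 18 and Smith normal form diag(1,1,1,1,1,1,1,1,1,1,1,1,1,1,1,1,1,2).

From H_k ≅ ker(∂_k) / im(∂_{k+1}) we obtain:

  H_0: rank C_0 − rank ∂_1 = 9 − 8 = 1, and the invariant factors of ∂_1 are all 1, so H_0 = Z.
  H_1: rank ker ∂_1 − rank ∂_2 = (27 − 8) − 18 = 1, and ∂_2 has invariant factor 2 > 1, so H_1 = Z ⊕ Z/2Z.
  H_2: rank ker ∂_2 − rank ∂_3 = (18 − 18) − 0 = 0, and there is no ∂_3, so H_2 = 0.

As a check, the Euler characteristic is 9 − 27 + 18 = 0, which agrees with 1 − 1 + 0 = 0.
(K is a triangulation of the Klein bottle.)

Hence the Betti numbers are b_0 = 1, b_1 = 1, b_2 = 0.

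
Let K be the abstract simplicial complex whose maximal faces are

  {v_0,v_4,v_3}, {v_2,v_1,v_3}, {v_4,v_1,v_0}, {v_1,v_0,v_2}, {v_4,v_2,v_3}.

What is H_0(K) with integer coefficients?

H_0 ≅ Z.

Order the vertices as v_0 < v_1 < v_2 < v_3 < v_4. Listing each simplex with vertices in this order, K has dimension 2 with simplices:

  0-simplices (5): [v_0], [v_1], [v_2], [v_3], [v_4]
  1-simplices (10): [v_0,v_1], [v_0,v_2], [v_0,v_3], [v_0,v_4], [v_1,v_2], [v_1,v_3], [v_1,v_4], [v_2,v_3], [v_2,v_4], [v_3,v_4]
  2-simplices (5): [v_0,v_1,v_2], [v_0,v_1,v_4], [v_0,v_3,v_4], [v_1,v_2,v_3], [v_2,v_3,v_4]

giving chain groups C_0 ≅ Z^5, C_1 ≅ Z^10, C_2 ≅ Z^5.

The boundary map ∂_1: C_1 → C_0 is given by ∂[p,q] = [q] − [p]. For instance
  ∂[v_1,v_2] = [v_2] − [v_1].
The 5×10 boundary matrix has rank 4 and Smith normal form diag(1,1,1,1).

∂_2: C_2 → C_1 maps a triangle to the signed sum of its edges. For instance
  ∂[v_0,v_1,v_4] = [v_1,v_4] − [v_0,v_4] + [v_0,v_1],
  ∂[v_2,v_3,v_4] = [v_3,v_4] − [v_2,v_4] + [v_2,v_3].
The 10×5 boundary matrix has rank 5 and Smith normal form diag(1,1,1,1,1).

Computing H_k = (kernel of ∂_k) / (image of ∂_{k+1}):

  H_0: rank C_0 − rank ∂_1 = 5 − 4 = 1, and the invariant factors of ∂_1 are all 1, so H_0 = Z.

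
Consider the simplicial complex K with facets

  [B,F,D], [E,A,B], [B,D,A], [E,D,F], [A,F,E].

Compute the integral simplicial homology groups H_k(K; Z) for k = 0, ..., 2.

We work with the vertex ordering A < B < D < E < F. The simplices of K, each written with vertices in increasing order, are:

  0-simplices (5): A, B, D, E, F
  1-simplices (10): AB, AD, AE, AF, BD, BE, BF, DE, DF, EF
  2-simplices (5): ABD, ABE, AEF, BDF, DEF

Hence C_0 ≅ Z^5, C_1 ≅ Z^10, C_2 ≅ Z^5.

Boundary ∂_1: C_1 → C_0 maps an edge to its endpoints' difference, ∂[p,q] = q − p. For instance
  ∂AB = B − A.
As a 5×10 matrix over Z this has rank 4, with invariant factors (1,1,1,1).

∂_2: C_2 → C_1 sends each 2-simplex [p,q,r] to [q,r] − [p,r] + [p,q]. For instance
  ∂BDF = DF − BF + BD,
  ∂ABE = BE − AE + AB.
This gives a 10×5 integer matrix of rank 5; reducing to Smith normal form yields diagonal entries (1,1,1,1,1).

Reading off H_k = ker ∂_k / im ∂_{k+1}:

  H_0: rank C_0 − rank ∂_1 = 5 − 4 = 1, and the invariant factors of ∂_1 are all 1, so H_0 = Z.
  H_1: rank ker ∂_1 − rank ∂_2 = (10 − 4) − 5 = 1, and the invariant factors of ∂_2 are all 1, so H_1 = Z.
  H_2: rank ker ∂_2 − rank ∂_3 = (5 − 5) − 0 = 0, and there is no ∂_3, so H_2 = 0.

(K is a triangulation of the Möbius band.)

H_0 ≅ Z,  H_1 ≅ Z,  H_2 = 0.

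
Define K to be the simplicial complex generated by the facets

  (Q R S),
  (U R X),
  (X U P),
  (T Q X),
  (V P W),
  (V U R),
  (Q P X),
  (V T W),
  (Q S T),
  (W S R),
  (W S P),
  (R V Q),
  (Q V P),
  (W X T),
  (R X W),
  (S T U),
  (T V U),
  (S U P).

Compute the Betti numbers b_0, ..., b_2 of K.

Order the vertices as P < Q < R < S < T < U < V < W < X. Listing each simplex with vertices in this order, K has dimension 2 with simplices:

  0-simplices (9): P, Q, R, S, T, U, V, W, X
  1-simplices (27): PQ, PS, PU, PV, PW, PX, QR, QS, QT, QV, QX, RS, RU, RV, RW, RX, ST, SU, SW, TU, TV, TW, TX, UV, UX, VW, WX
  2-simplices (18): PQV, PQX, PSU, PSW, PUX, PVW, QRS, QRV, QST, QTX, RSW, RUV, RUX, RWX, STU, TUV, TVW, TWX

giving chain groups C_0 ≅ Z^9, C_1 ≅ Z^27, C_2 ≅ Z^18.

∂_1: C_1 → C_0 maps an edge to its endpoints' difference, ∂[p,q] = q − p. For instance
  ∂RV = V − R.
The 9×27 boundary matrix has rank 8 and Smith normal form diag(1,1,1,1,1,1,1,1).

The boundary map ∂_2: C_2 → C_1 maps a triangle to the signed sum of its edges. For instance
  ∂PUX = UX − PX + PU,
  ∂PQV = QV − PV + PQ.
As a 27×18 matrix over Z this has rank 17, with invariant factors (1,1,1,1,1,1,1,1,1,1,1,1,1,1,1,1,1).

Now H_k = ker ∂_k / im ∂_{k+1}, so:

  H_0: rank C_0 − rank ∂_1 = 9 − 8 = 1, and the invariant factors of ∂_1 are all 1, so H_0 = Z.
  H_1: rank ker ∂_1 − rank ∂_2 = (27 − 8) − 17 = 2, and the invariant factors of ∂_2 are all 1, so H_1 = Z^2.
  H_2: rank ker ∂_2 − rank ∂_3 = (18 − 17) − 0 = 1, and there is no ∂_3, so H_2 = Z.

As a check, the Euler characteristic is 9 − 27 + 18 = 0, which agrees with 1 − 2 + 1 = 0.

Hence the Betti numbers are b_0 = 1, b_1 = 2, b_2 = 1.

b_0 = 1, b_1 = 2, b_2 = 1.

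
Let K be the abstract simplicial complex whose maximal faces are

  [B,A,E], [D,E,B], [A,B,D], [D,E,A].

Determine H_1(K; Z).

H_1 = 0.

Order the vertices as A < B < D < E. Listing each simplex with vertices in this order, K has dimension 2 with simplices:

  0-simplices (4): A, B, D, E
  1-simplices (6): AB, AD, AE, BD, BE, DE
  2-simplices (4): ABD, ABE, ADE, BDE

so the chain groups are C_0 ≅ Z^4, C_1 ≅ Z^6, C_2 ≅ Z^4.

The boundary map ∂_1: C_1 → C_0 maps an edge to its endpoints' difference, ∂[p,q] = q − p. For instance
  ∂AD = D − A.
As a 4×6 matrix over Z this has rank 3, with invariant factors (1,1,1).

The boundary map ∂_2: C_2 → C_1 acts by ∂[p,q,r] = [q,r] − [p,r] + [p,q]. For instance
  ∂ABD = BD − AD + AB,
  ∂ABE = BE − AE + AB.
The 6×4 boundary matrix has rank 3 and Smith normal form diag(1,1,1).

From H_k ≅ ker(∂_k) / im(∂_{k+1}) we obtain:

  H_1: rank ker ∂_1 − rank ∂_2 = (6 − 3) − 3 = 0, and the invariant factors of ∂_2 are all 1, so H_1 = 0.

(K is a triangulation of the 2-sphere S^2.)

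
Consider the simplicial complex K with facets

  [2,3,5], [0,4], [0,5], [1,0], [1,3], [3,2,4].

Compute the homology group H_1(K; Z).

H_1 = Z^2.

K has 6 vertices, 9 edges, 2 triangles.
rank ∂_1 = 5, rank ∂_2 = 2 ⇒ b_1 = 9 − 5 − 2 = 2; all invariant factors of ∂_2 are 1 so no torsion. So H_1 = Z^2.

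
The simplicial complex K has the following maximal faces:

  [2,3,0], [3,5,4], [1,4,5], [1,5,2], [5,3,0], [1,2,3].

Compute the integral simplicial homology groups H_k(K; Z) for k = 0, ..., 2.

Order the vertices as 0 < 1 < 2 < 3 < 4 < 5. Listing each simplex with vertices in this order, K has dimension 2 with simplices:

  0-simplices (6): [0], [1], [2], [3], [4], [5]
  1-simplices (12): [0,2], [0,3], [0,5], [1,2], [1,3], [1,4], [1,5], [2,3], [2,5], [3,4], [3,5], [4,5]
  2-simplices (6): [0,2,3], [0,3,5], [1,2,3], [1,2,5], [1,4,5], [3,4,5]

giving chain groups C_0 ≅ Z^6, C_1 ≅ Z^12, C_2 ≅ Z^6.

The boundary map ∂_1: C_1 → C_0 sends each edge [p,q] (with p < q) to q − p. For instance
  ∂[2,3] = [3] − [2].
The 6×12 boundary matrix has rank 5 and Smith normal form diag(1,1,1,1,1).

∂_2: C_2 → C_1 sends each 2-simplex [p,q,r] to [q,r] − [p,r] + [p,q]. For instance
  ∂[1,2,3] = [2,3] − [1,3] + [1,2],
  ∂[0,2,3] = [2,3] − [0,3] + [0,2].
The resulting 12×6 matrix has rank 6, and its Smith normal form has invariant factors (1,1,1,1,1,1).

Reading off H_k = ker ∂_k / im ∂_{k+1}:

  H_0: rank C_0 − rank ∂_1 = 6 − 5 = 1, and the invariant factors of ∂_1 are all 1, so H_0 = Z.
  H_1: rank ker ∂_1 − rank ∂_2 = (12 − 5) − 6 = 1, and the invariant factors of ∂_2 are all 1, so H_1 = Z.
  H_2: rank ker ∂_2 − rank ∂_3 = (6 − 6) − 0 = 0, and there is no ∂_3, so H_2 = 0.

As a check, the Euler characteristic is 6 − 12 + 6 = 0, which agrees with 1 − 1 + 0 = 0.

H_0 = Z,  H_1 = Z,  H_2 = 0.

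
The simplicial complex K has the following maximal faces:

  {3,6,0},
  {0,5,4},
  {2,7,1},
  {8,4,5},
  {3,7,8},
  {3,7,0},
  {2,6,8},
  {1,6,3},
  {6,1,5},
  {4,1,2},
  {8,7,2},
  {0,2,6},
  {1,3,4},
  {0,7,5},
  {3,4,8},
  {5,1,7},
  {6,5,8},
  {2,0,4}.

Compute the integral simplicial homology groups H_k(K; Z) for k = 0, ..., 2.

We work with the vertex ordering 0 < 1 < 2 < 3 < 4 < 5 < 6 < 7 < 8. The simplices of K, each written with vertices in increasing order, are:

  0-simplices (9): [0], [1], [2], [3], [4], [5], [6], [7], [8]
  1-simplices (27): (27 of them)
  2-simplices (18): [0,2,4], [0,2,6], [0,3,6], [0,3,7], [0,4,5], [0,5,7], [1,2,4], [1,2,7], [1,3,4], [1,3,6], [1,5,6], [1,5,7], [2,6,8], [2,7,8], [3,4,8], [3,7,8], [4,5,8], [5,6,8]

giving chain groups C_0 ≅ Z^9, C_1 ≅ Z^27, C_2 ≅ Z^18.

Boundary ∂_1: C_1 → C_0 maps an edge to its endpoints' difference, ∂[p,q] = q − p. For instance
  ∂[0,3] = [3] − [0].
As a 9×27 matrix over Z this has rank 8, with invariant factors (1,1,1,1,1,1,1,1).

∂_2: C_2 → C_1 sends each 2-simplex [p,q,r] to [q,r] − [p,r] + [p,q]. For instance
  ∂[1,5,6] = [5,6] − [1,6] + [1,5],
  ∂[1,5,7] = [5,7] − [1,7] + [1,5].
This gives a 27×18 integer matrix of rank 17; reducing to Smith normal form yields diagonal entries (1,1,1,1,1,1,1,1,1,1,1,1,1,1,1,1,1).

Computing H_k = (kernel of ∂_k) / (image of ∂_{k+1}):

  H_0: rank C_0 − rank ∂_1 = 9 − 8 = 1, and the invariant factors of ∂_1 are all 1, so H_0 = Z.
  H_1: rank ker ∂_1 − rank ∂_2 = (27 − 8) − 17 = 2, and the invariant factors of ∂_2 are all 1, so H_1 = Z^2.
  H_2: rank ker ∂_2 − rank ∂_3 = (18 − 17) − 0 = 1, and there is no ∂_3, so H_2 = Z.

(K is a triangulation of the torus T^2.)

H_0 = Z,  H_1 = Z^2,  H_2 = Z.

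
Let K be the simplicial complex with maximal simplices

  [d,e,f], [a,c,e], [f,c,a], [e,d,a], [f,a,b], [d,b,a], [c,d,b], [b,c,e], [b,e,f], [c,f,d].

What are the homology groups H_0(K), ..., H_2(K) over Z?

H_0 = Z,  H_1 = Z/2,  H_2 = 0.

Take the total order a < b < c < d < e < f on the vertex set. Then K (dimension 2) consists of the simplices:

  0-simplices (6): a, b, c, d, e, f
  1-simplices (15): ab, ac, ad, ae, af, bc, bd, be, bf, cd, ce, cf, de, df, ef
  2-simplices (10): abd, abf, ace, acf, ade, bcd, bce, bef, cdf, def

giving chain groups C_0 ≅ Z^6, C_1 ≅ Z^15, C_2 ≅ Z^10.

The boundary map ∂_1: C_1 → C_0 sends each edge [p,q] (with p < q) to q − p.
As a 6×15 matrix over Z this has rank 5, with invariant factors (1,1,1,1,1).

The boundary map ∂_2: C_2 → C_1 acts by ∂[p,q,r] = [q,r] − [p,r] + [p,q]. For instance
  ∂abd = bd − ad + ab,
  ∂cdf = df − cf + cd.
This gives a 15×10 integer matrix of rank 10; reducing to Smith normal form yields diagonal entries (1,1,1,1,1,1,1,1,1,2).

Computing H_k = (kernel of ∂_k) / (image of ∂_{k+1}):

  H_0: rank C_0 − rank ∂_1 = 6 − 5 = 1, and the invariant factors of ∂_1 are all 1, so H_0 ≅ Z.
  H_1: rank ker ∂_1 − rank ∂_2 = (15 − 5) − 10 = 0, and ∂_2 has invariant factor 2 > 1, so H_1 ≅ Z/2.
  H_2: rank ker ∂_2 − rank ∂_3 = (10 − 10) − 0 = 0, and there is no ∂_3, so H_2 ≅ 0.

As a check, the Euler characteristic is 6 − 15 + 10 = 1, which agrees with 1 − 0 + 0 = 1.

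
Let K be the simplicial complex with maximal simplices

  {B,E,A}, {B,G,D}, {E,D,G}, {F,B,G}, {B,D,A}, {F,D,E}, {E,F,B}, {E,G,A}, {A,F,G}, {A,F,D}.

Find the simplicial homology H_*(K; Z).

We work with the vertex ordering A < B < D < E < F < G. The simplices of K, each written with vertices in increasing order, are:

  0-simplices (6): A, B, D, E, F, G
  1-simplices (15): AB, AD, AE, AF, AG, BD, BE, BF, BG, DE, DF, DG, EF, EG, FG
  2-simplices (10): ABD, ABE, ADF, AEG, AFG, BDG, BEF, BFG, DEF, DEG

Hence C_0 ≅ Z^6, C_1 ≅ Z^15, C_2 ≅ Z^10.

Boundary ∂_1: C_1 → C_0 sends each edge [p,q] (with p < q) to q − p. For instance
  ∂FG = G − F.
As a 6×15 matrix over Z this has rank 5, with invariant factors (1,1,1,1,1).

Boundary ∂_2: C_2 → C_1 sends each 2-simplex [p,q,r] to [q,r] − [p,r] + [p,q]. For instance
  ∂BDG = DG − BG + BD,
  ∂ADF = DF − AF + AD.
The 15×10 boundary matrix has rank 10 and Smith normal form diag(1,1,1,1,1,1,1,1,1,2).

Now H_k = ker ∂_k / im ∂_{k+1}, so:

  H_0: rank C_0 − rank ∂_1 = 6 − 5 = 1, and the invariant factors of ∂_1 are all 1, so H_0 = Z.
  H_1: rank ker ∂_1 − rank ∂_2 = (15 − 5) − 10 = 0, and ∂_2 has invariant factor 2 > 1, so H_1 = Z/2.
  H_2: rank ker ∂_2 − rank ∂_3 = (10 − 10) − 0 = 0, and there is no ∂_3, so H_2 = 0.

As a check, the Euler characteristic is 6 − 15 + 10 = 1, which agrees with 1 − 0 + 0 = 1.
(K is a triangulation of the real projective plane RP^2.)

H_0 ≅ Z,  H_1 ≅ Z/2,  H_2 = 0.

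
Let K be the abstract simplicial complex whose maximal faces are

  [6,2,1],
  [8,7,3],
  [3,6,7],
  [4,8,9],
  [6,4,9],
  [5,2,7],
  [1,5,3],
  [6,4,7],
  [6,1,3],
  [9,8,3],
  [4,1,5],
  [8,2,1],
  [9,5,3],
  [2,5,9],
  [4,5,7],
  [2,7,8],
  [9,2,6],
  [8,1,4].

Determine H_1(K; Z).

H_1 ≅ Z^2.

Take the total order 1 < 2 < 3 < 4 < 5 < 6 < 7 < 8 < 9 on the vertex set. Then K (dimension 2) consists of the simplices:

  0-simplices (9): [1], [2], [3], [4], [5], [6], [7], [8], [9]
  1-simplices (27): (27 of them)
  2-simplices (18): [1,2,6], [1,2,8], [1,3,5], [1,3,6], [1,4,5], [1,4,8], [2,5,7], [2,5,9], [2,6,9], [2,7,8], [3,5,9], [3,6,7], [3,7,8], [3,8,9], [4,5,7], [4,6,7], [4,6,9], [4,8,9]

so the chain groups are C_0 ≅ Z^9, C_1 ≅ Z^27, C_2 ≅ Z^18.

Boundary ∂_1: C_1 → C_0 maps an edge to its endpoints' difference, ∂[p,q] = q − p.
This gives a 9×27 integer matrix of rank 8; reducing to Smith normal form yields diagonal entries (1,1,1,1,1,1,1,1).

Boundary ∂_2: C_2 → C_1 sends each 2-simplex [p,q,r] to [q,r] − [p,r] + [p,q]. For instance
  ∂[1,2,6] = [2,6] − [1,6] + [1,2],
  ∂[4,5,7] = [5,7] − [4,7] + [4,5].
The 27×18 boundary matrix has rank 17 and Smith normal form diag(1,1,1,1,1,1,1,1,1,1,1,1,1,1,1,1,1).

Now H_k = ker ∂_k / im ∂_{k+1}, so:

  H_1: rank ker ∂_1 − rank ∂_2 = (27 − 8) − 17 = 2, and the invariant factors of ∂_2 are all 1, so H_1 = Z^2.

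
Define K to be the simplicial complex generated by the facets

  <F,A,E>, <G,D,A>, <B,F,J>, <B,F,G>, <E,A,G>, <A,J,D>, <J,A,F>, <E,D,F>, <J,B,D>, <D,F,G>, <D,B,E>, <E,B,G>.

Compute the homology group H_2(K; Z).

Take the total order A < B < D < E < F < G < J on the vertex set. Then K (dimension 2) consists of the simplices:

  0-simplices (7): A, B, D, E, F, G, J
  1-simplices (18): AD, AE, AF, AG, AJ, BD, BE, BF, BG, BJ, DE, DF, DG, DJ, EF, EG, FG, FJ
  2-simplices (12): ADG, ADJ, AEF, AEG, AFJ, BDE, BDJ, BEG, BFG, BFJ, DEF, DFG

Hence C_0 ≅ Z^7, C_1 ≅ Z^18, C_2 ≅ Z^12.

∂_1: C_1 → C_0 sends each edge [p,q] (with p < q) to q − p. For instance
  ∂EG = G − E.
The resulting 7×18 matrix has rank 6, and its Smith normal form has invariant factors (1,1,1,1,1,1).

Boundary ∂_2: C_2 → C_1 sends each 2-simplex [p,q,r] to [q,r] − [p,r] + [p,q]. For instance
  ∂BDE = DE − BE + BD,
  ∂ADG = DG − AG + AD.
As a 18×12 matrix over Z this has rank 12, with invariant factors (1,1,1,1,1,1,1,1,1,1,1,2).

Reading off H_k = ker ∂_k / im ∂_{k+1}:

  H_2: rank ker ∂_2 − rank ∂_3 = (12 − 12) − 0 = 0, and there is no ∂_3, so H_2 ≅ 0.

H_2 = 0.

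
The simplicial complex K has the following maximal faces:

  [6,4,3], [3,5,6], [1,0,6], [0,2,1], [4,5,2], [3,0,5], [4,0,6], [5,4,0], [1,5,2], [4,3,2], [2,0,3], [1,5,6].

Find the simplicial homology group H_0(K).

H_0 ≅ Z.

Order the vertices as 0 < 1 < 2 < 3 < 4 < 5 < 6. Listing each simplex with vertices in this order, K has dimension 2 with simplices:

  0-simplices (7): [0], [1], [2], [3], [4], [5], [6]
  1-simplices (18): [0,1], [0,2], [0,3], [0,4], [0,5], [0,6], [1,2], [1,5], [1,6], [2,3], [2,4], [2,5], [3,4], [3,5], [3,6], [4,5], [4,6], [5,6]
  2-simplices (12): [0,1,2], [0,1,6], [0,2,3], [0,3,5], [0,4,5], [0,4,6], [1,2,5], [1,5,6], [2,3,4], [2,4,5], [3,4,6], [3,5,6]

giving chain groups C_0 ≅ Z^7, C_1 ≅ Z^18, C_2 ≅ Z^12.

∂_1: C_1 → C_0 maps an edge to its endpoints' difference, ∂[p,q] = q − p. For instance
  ∂[0,4] = [4] − [0].
As a 7×18 matrix over Z this has rank 6, with invariant factors (1,1,1,1,1,1).

∂_2: C_2 → C_1 acts by ∂[p,q,r] = [q,r] − [p,r] + [p,q]. For instance
  ∂[0,2,3] = [2,3] − [0,3] + [0,2],
  ∂[1,5,6] = [5,6] − [1,6] + [1,5].
The resulting 18×12 matrix has rank 12, and its Smith normal form has invariant factors (1,1,1,1,1,1,1,1,1,1,1,2).

Reading off H_k = ker ∂_k / im ∂_{k+1}:

  H_0: rank C_0 − rank ∂_1 = 7 − 6 = 1, and the invariant factors of ∂_1 are all 1, so H_0 ≅ Z.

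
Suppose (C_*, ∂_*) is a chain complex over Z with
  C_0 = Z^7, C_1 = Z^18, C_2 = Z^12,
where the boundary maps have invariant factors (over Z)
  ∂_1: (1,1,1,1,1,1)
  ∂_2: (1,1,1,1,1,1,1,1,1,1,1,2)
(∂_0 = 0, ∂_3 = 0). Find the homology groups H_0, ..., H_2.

H_0 = Z,  H_1 = Z/2,  H_2 = 0.

H_0: b_0 = 7 − 0 − 6 = 1; torsion from ∂_1 factors > 1: none. So H_0 = Z.
H_1: b_1 = 18 − 6 − 12 = 0; torsion from ∂_2 factors > 1: [2]. So H_1 = Z/2.
H_2: b_2 = 12 − 12 − 0 = 0; torsion from ∂_3 factors > 1: none. So H_2 = 0.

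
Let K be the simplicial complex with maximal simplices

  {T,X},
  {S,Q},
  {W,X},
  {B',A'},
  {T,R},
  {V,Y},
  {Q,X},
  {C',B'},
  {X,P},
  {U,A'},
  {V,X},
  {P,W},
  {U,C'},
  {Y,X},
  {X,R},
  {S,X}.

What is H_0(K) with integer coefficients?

H_0 ≅ Z^2.

We work with the vertex ordering P < Q < R < S < T < U < V < W < X < Y < A' < B' < C'. The simplices of K, each written with vertices in increasing order, are:

  0-simplices (13): [P], [Q], [R], [S], [T], [U], [V], [W], [X], [Y], [A'], [B'], [C']
  1-simplices (16): [P,W], [P,X], [Q,S], [Q,X], [R,T], [R,X], [S,X], [T,X], [U,A'], [U,C'], [V,X], [V,Y], [W,X], [X,Y], [A',B'], [B',C']

giving chain groups C_0 ≅ Z^13, C_1 ≅ Z^16.

∂_1: C_1 → C_0 sends each edge [p,q] (with p < q) to q − p.
This gives a 13×16 integer matrix of rank 11; reducing to Smith normal form yields diagonal entries (1,1,1,1,1,1,1,1,1,1,1).

Now H_k = ker ∂_k / im ∂_{k+1}, so:

  H_0: rank C_0 − rank ∂_1 = 13 − 11 = 2, and the invariant factors of ∂_1 are all 1, so H_0 = Z^2.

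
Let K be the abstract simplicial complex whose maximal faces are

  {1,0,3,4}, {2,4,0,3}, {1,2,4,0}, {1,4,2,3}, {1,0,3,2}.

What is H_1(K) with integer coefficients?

H_1 ≅ 0.

K has 5 vertices, 10 edges, 10 triangles, 5 3-simplices.
rank ∂_1 = 4, rank ∂_2 = 6 ⇒ b_1 = 10 − 4 − 6 = 0; all invariant factors of ∂_2 are 1 so no torsion. So H_1 = 0.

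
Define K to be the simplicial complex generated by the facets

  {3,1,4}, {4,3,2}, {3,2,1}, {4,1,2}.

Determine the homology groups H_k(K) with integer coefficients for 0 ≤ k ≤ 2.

Take the total order 1 < 2 < 3 < 4 on the vertex set. Then K (dimension 2) consists of the simplices:

  0-simplices (4): [1], [2], [3], [4]
  1-simplices (6): [1,2], [1,3], [1,4], [2,3], [2,4], [3,4]
  2-simplices (4): [1,2,3], [1,2,4], [1,3,4], [2,3,4]

giving chain groups C_0 ≅ Z^4, C_1 ≅ Z^6, C_2 ≅ Z^4.

Boundary ∂_1: C_1 → C_0 maps an edge to its endpoints' difference, ∂[p,q] = q − p. For instance
  ∂[1,4] = [4] − [1].
The 4×6 boundary matrix has rank 3 and Smith normal form diag(1,1,1).

∂_2: C_2 → C_1 acts by ∂[p,q,r] = [q,r] − [p,r] + [p,q]. For instance
  ∂[1,2,4] = [2,4] − [1,4] + [1,2],
  ∂[1,2,3] = [2,3] − [1,3] + [1,2].
The resulting 6×4 matrix has rank 3, and its Smith normal form has invariant factors (1,1,1).

From H_k ≅ ker(∂_k) / im(∂_{k+1}) we obtain:

  H_0: rank C_0 − rank ∂_1 = 4 − 3 = 1, and the invariant factors of ∂_1 are all 1, so H_0 ≅ Z.
  H_1: rank ker ∂_1 − rank ∂_2 = (6 − 3) − 3 = 0, and the invariant factors of ∂_2 are all 1, so H_1 ≅ 0.
  H_2: rank ker ∂_2 − rank ∂_3 = (4 − 3) − 0 = 1, and there is no ∂_3, so H_2 ≅ Z.

As a check, the Euler characteristic is 4 − 6 + 4 = 2, which agrees with 1 − 0 + 1 = 2.

H_0 ≅ Z,  H_1 = 0,  H_2 ≅ Z.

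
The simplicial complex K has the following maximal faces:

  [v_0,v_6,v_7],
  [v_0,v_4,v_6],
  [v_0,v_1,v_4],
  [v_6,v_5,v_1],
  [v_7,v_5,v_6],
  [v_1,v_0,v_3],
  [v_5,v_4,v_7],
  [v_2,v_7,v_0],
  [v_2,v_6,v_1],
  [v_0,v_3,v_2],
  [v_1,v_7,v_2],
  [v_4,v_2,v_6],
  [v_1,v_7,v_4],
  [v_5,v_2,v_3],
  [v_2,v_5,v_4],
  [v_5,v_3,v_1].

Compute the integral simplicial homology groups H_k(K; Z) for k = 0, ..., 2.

We work with the vertex ordering v_0 < v_1 < v_2 < v_3 < v_4 < v_5 < v_6 < v_7. The simplices of K, each written with vertices in increasing order, are:

  0-simplices (8): [v_0], [v_1], [v_2], [v_3], [v_4], [v_5], [v_6], [v_7]
  1-simplices (24): (24 of them)
  2-simplices (16): (16 of them)

so the chain groups are C_0 ≅ Z^8, C_1 ≅ Z^24, C_2 ≅ Z^16.

The boundary map ∂_1: C_1 → C_0 maps an edge to its endpoints' difference, ∂[p,q] = q − p. For instance
  ∂[v_5,v_6] = [v_6] − [v_5].
As a 8×24 matrix over Z this has rank 7, with invariant factors (1,1,1,1,1,1,1).

∂_2: C_2 → C_1 acts by ∂[p,q,r] = [q,r] − [p,r] + [p,q]. For instance
  ∂[v_1,v_3,v_5] = [v_3,v_5] − [v_1,v_5] + [v_1,v_3],
  ∂[v_0,v_1,v_4] = [v_1,v_4] − [v_0,v_4] + [v_0,v_1].
The resulting 24×16 matrix has rank 15, and its Smith normal form has invariant factors (1,1,1,1,1,1,1,1,1,1,1,1,1,1,1).

Now H_k = ker ∂_k / im ∂_{k+1}, so:

  H_0: rank C_0 − rank ∂_1 = 8 − 7 = 1, and the invariant factors of ∂_1 are all 1, so H_0 ≅ Z.
  H_1: rank ker ∂_1 − rank ∂_2 = (24 − 7) − 15 = 2, and the invariant factors of ∂_2 are all 1, so H_1 ≅ Z^2.
  H_2: rank ker ∂_2 − rank ∂_3 = (16 − 15) − 0 = 1, and there is no ∂_3, so H_2 ≅ Z.

As a check, the Euler characteristic is 8 − 24 + 16 = 0, which agrees with 1 − 2 + 1 = 0.
(K is a triangulation of the torus T^2.)

H_0 ≅ Z,  H_1 ≅ Z^2,  H_2 ≅ Z.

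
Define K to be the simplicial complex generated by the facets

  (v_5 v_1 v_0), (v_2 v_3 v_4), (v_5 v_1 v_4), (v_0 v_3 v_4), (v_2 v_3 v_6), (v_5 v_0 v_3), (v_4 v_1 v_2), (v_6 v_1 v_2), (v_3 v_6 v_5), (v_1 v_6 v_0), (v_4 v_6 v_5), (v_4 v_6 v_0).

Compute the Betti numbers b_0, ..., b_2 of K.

Order the vertices as v_0 < v_1 < v_2 < v_3 < v_4 < v_5 < v_6. Listing each simplex with vertices in this order, K has dimension 2 with simplices:

  0-simplices (7): [v_0], [v_1], [v_2], [v_3], [v_4], [v_5], [v_6]
  1-simplices (18): (18 of them)
  2-simplices (12): (12 of them)

so the chain groups are C_0 ≅ Z^7, C_1 ≅ Z^18, C_2 ≅ Z^12.

Boundary ∂_1: C_1 → C_0 is given by ∂[p,q] = [q] − [p].
The 7×18 boundary matrix has rank 6 and Smith normal form diag(1,1,1,1,1,1).

Boundary ∂_2: C_2 → C_1 sends each 2-simplex [p,q,r] to [q,r] − [p,r] + [p,q]. For instance
  ∂[v_1,v_4,v_5] = [v_4,v_5] − [v_1,v_5] + [v_1,v_4],
  ∂[v_1,v_2,v_6] = [v_2,v_6] − [v_1,v_6] + [v_1,v_2].
As a 18×12 matrix over Z this has rank 12, with invariant factors (1,1,1,1,1,1,1,1,1,1,1,2).

Computing H_k = (kernel of ∂_k) / (image of ∂_{k+1}):

  H_0: rank C_0 − rank ∂_1 = 7 − 6 = 1, and the invariant factors of ∂_1 are all 1, so H_0 ≅ Z.
  H_1: rank ker ∂_1 − rank ∂_2 = (18 − 6) − 12 = 0, and ∂_2 has invariant factor 2 > 1, so H_1 ≅ Z/2.
  H_2: rank ker ∂_2 − rank ∂_3 = (12 − 12) − 0 = 0, and there is no ∂_3, so H_2 ≅ 0.

As a check, the Euler characteristic is 7 − 18 + 12 = 1, which agrees with 1 − 0 + 0 = 1.
(K is a triangulation of the real projective plane RP^2.)

Hence the Betti numbers are b_0 = 1, b_1 = 0, b_2 = 0.

b_0 = 1, b_1 = 0, b_2 = 0.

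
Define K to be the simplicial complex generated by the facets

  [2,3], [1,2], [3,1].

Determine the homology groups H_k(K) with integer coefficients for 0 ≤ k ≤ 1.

H_0 ≅ Z,  H_1 ≅ Z.

Take the total order 1 < 2 < 3 on the vertex set. Then K (dimension 1) consists of the simplices:

  0-simplices (3): [1], [2], [3]
  1-simplices (3): [1,2], [1,3], [2,3]

so the chain groups are C_0 ≅ Z^3, C_1 ≅ Z^3.

∂_1: C_1 → C_0 is given by ∂[p,q] = [q] − [p]. For instance
  ∂[2,3] = [3] − [2].
As a 3×3 matrix over Z this has rank 2, with invariant factors (1,1).

From H_k ≅ ker(∂_k) / im(∂_{k+1}) we obtain:

  H_0: rank C_0 − rank ∂_1 = 3 − 2 = 1, and the invariant factors of ∂_1 are all 1, so H_0 = Z.
  H_1: rank ker ∂_1 − rank ∂_2 = (3 − 2) − 0 = 1, and there is no ∂_2, so H_1 = Z.

(K is a triangulation of the circle S^1.)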